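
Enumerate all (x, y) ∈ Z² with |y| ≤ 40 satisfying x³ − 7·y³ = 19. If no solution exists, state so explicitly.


The equation is x³ - 7y³ = 19. For fixed y, x³ = 7·y³ + 19, so a solution requires the RHS to be a perfect cube.
Strategy: iterate y from -40 to 40, compute RHS = 7·y³ + 19, and check whether it is a (positive or negative) perfect cube.
Check small values of y:
  y = 0: RHS = 19 is not a perfect cube.
  y = 1: RHS = 26 is not a perfect cube.
  y = -1: RHS = 12 is not a perfect cube.
  y = 2: RHS = 75 is not a perfect cube.
  y = -2: RHS = -37 is not a perfect cube.
  y = 3: RHS = 208 is not a perfect cube.
  y = -3: RHS = -170 is not a perfect cube.
Continuing the search up to |y| = 40 finds no solutions either.
No (x, y) in the scanned range satisfies the equation.

No integer solutions with |y| ≤ 40.


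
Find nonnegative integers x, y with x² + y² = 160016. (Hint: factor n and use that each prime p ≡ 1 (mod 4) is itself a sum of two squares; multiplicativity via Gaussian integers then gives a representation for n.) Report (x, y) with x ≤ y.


Step 1: Factor n = 160016 = 2^4 · 73 · 137.
Step 2: Check the mod-4 condition on each prime factor: 2 = 2 (special); 73 ≡ 1 (mod 4), exponent 1; 137 ≡ 1 (mod 4), exponent 1.
All primes ≡ 3 (mod 4) appear to even exponent (or don't appear), so by the two-squares theorem n IS expressible as a sum of two squares.
Step 3: Build a representation. Group n = k² · m with k = 4 and m = 73 · 137 = 10001 (a product of primes ≡ 1 (mod 4)); a representation of m scales to one of n via (k·x)² + (k·y)² = k²(x² + y²). Each prime p ≡ 1 (mod 4) is itself a sum of two squares; find a² by testing p − a² for a perfect square:
  73: 73 − 1² = 72, 73 − 2² = 69, 73 − 3² = 64 = 8² ⇒ 73 = 3² + 8².
  137: 137 − 1² = 136, 137 − 2² = 133, 137 − 3² = 128, 137 − 4² = 121 = 11² ⇒ 137 = 4² + 11².
  Combine using the Brahmagupta–Fibonacci identity (a² + b²)(c² + d²) = (ac − bd)² + (ad + bc)² = (ac + bd)² + (ad − bc)²:
  73 · 137 = 10001: from (3² + 8²)(4² + 11²), take (3·4 − 8·11, 3·11 + 8·4) = (12 − 88, 33 + 32) = (-76, 65); dropping signs (only squares matter) gives (76, 65); check 76² + 65² = 5776 + 4225 = 10001 ✓.
  Scale by k = 4: (4·76, 4·65) = (304, 260).
Step 4: Order so x ≤ y and verify: 260² + 304² = 67600 + 92416 = 160016 = n. ✓

n = 160016 = 260² + 304² (one valid representation with x ≤ y).


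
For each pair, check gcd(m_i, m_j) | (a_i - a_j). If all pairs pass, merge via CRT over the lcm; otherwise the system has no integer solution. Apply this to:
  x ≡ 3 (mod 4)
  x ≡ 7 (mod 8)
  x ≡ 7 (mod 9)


Moduli 4, 8, 9 are not pairwise coprime, so CRT works modulo lcm(m_i) when all pairwise compatibility conditions hold.
Pairwise compatibility: gcd(m_i, m_j) must divide a_i - a_j for every pair.
Merge one congruence at a time:
  Start: x ≡ 3 (mod 4).
  Combine with x ≡ 7 (mod 8): gcd(4, 8) = 4; 7 - 3 = 4, which IS divisible by 4, so compatible.
    Write x = 3 + 4·t and substitute into x ≡ 7 (mod 8): 4·t ≡ 7 − 3 = 4 (mod 8).
    Divide the congruence (and modulus) by g = 4: 1·t ≡ 1 (mod 2).
    So t ≡ 1 (mod 2).
    Then x = 3 + 4·1 = 7, valid modulo lcm(4, 8) = 8: x ≡ 7 (mod 8).
  Combine with x ≡ 7 (mod 9): gcd(8, 9) = 1; 7 - 7 = 0, which IS divisible by 1, so compatible.
    Write x = 7 + 8·t and substitute into x ≡ 7 (mod 9): 8·t ≡ 7 − 7 = 0 (mod 9).
    The inverse of 8 mod 9 is 8 (since 8·8 = 64 = 7·9 + 1), so t ≡ 8·0 = 0 ≡ 0 (mod 9).
    Then x = 7 + 8·0 = 7, valid modulo lcm(8, 9) = 72: x ≡ 7 (mod 72).
Verify: 7 mod 4 = 3, 7 mod 8 = 7, 7 mod 9 = 7.

x ≡ 7 (mod 72).


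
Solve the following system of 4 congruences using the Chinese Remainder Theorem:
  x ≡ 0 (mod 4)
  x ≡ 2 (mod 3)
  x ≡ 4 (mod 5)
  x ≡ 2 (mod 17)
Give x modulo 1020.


Product of moduli M = 4 · 3 · 5 · 17 = 1020.
Merge one congruence at a time:
  Start: x ≡ 0 (mod 4).
  Combine with x ≡ 2 (mod 3); new modulus lcm = 12.
    Write x = 0 + 4·t and substitute into x ≡ 2 (mod 3): 4·t ≡ 2 − 0 = 2 (mod 3).
    Reduce coefficients mod 3: 1·t ≡ 2 (mod 3).
    So t ≡ 2 (mod 3).
    Then x = 0 + 4·2 = 8, valid modulo lcm(4, 3) = 12: x ≡ 8 (mod 12).
  Combine with x ≡ 4 (mod 5); new modulus lcm = 60.
    Write x = 8 + 12·t and substitute into x ≡ 4 (mod 5): 12·t ≡ 4 − 8 = -4 (mod 5).
    Reduce coefficients mod 5: 2·t ≡ 1 (mod 5).
    The inverse of 2 mod 5 is 3 (since 2·3 = 6 = 1·5 + 1), so t ≡ 3·1 = 3 ≡ 3 (mod 5).
    Then x = 8 + 12·3 = 44, valid modulo lcm(12, 5) = 60: x ≡ 44 (mod 60).
  Combine with x ≡ 2 (mod 17); new modulus lcm = 1020.
    Write x = 44 + 60·t and substitute into x ≡ 2 (mod 17): 60·t ≡ 2 − 44 = -42 (mod 17).
    Reduce coefficients mod 17: 9·t ≡ 9 (mod 17).
    The inverse of 9 mod 17 is 2 (since 9·2 = 18 = 1·17 + 1), so t ≡ 2·9 = 18 ≡ 1 (mod 17).
    Then x = 44 + 60·1 = 104, valid modulo lcm(60, 17) = 1020: x ≡ 104 (mod 1020).
Verify against each original: 104 mod 4 = 0, 104 mod 3 = 2, 104 mod 5 = 4, 104 mod 17 = 2.

x ≡ 104 (mod 1020).


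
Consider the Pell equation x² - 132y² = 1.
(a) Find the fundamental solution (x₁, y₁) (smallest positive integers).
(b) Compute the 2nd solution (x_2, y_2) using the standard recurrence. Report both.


Step 1: Find the fundamental solution (x₁, y₁) of x² - 132y² = 1.
  Expand √132 as a continued fraction. a₀ = ⌊√132⌋ = 11; iterate m_{k+1} = d_k·a_k − m_k, d_{k+1} = (132 − m_{k+1}²)/d_k, a_{k+1} = ⌊(a₀ + m_{k+1})/d_{k+1}⌋ (starting m₀ = 0, d₀ = 1), with convergents p_k = a_k·p_{k-1} + p_{k-2}, q_k = a_k·q_{k-1} + q_{k-2} (p₋₁ = 1, q₋₁ = 0):
  k = 0: a₀ = 11; p₀/q₀ = 11/1; p₀² − 132·q₀² = 121 − 132 = -11.
  k = 1: m = 11, d = 11, a = ⌊(11 + 11)/11⌋ = 2; p/q = (2·11 + 1)/(2·1 + 0) = 23/2; p² − 132·q² = 529 − 528 = 1.
  The first convergent with p² − 132·q² = 1 gives the fundamental solution (x₁, y₁) = (23, 2).
Step 2: Apply the recurrence (x_{n+1}, y_{n+1}) = (x₁x_n + 132y₁y_n, x₁y_n + y₁x_n) repeatedly.
  From (x_1, y_1) = (23, 2): x_2 = 23·23 + 132·2·2 = 1057; y_2 = 23·2 + 2·23 = 92.
Step 3: Verify x_2² - 132·y_2² = 1117249 - 1117248 = 1 (should be 1). ✓

(x_1, y_1) = (23, 2); (x_2, y_2) = (1057, 92).


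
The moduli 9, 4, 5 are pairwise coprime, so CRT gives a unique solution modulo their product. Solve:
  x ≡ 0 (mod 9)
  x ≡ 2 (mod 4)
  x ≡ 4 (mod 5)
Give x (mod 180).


Moduli 9, 4, 5 are pairwise coprime; by CRT there is a unique solution modulo M = 9 · 4 · 5 = 180.
Solve pairwise, accumulating the modulus:
  Start with x ≡ 0 (mod 9).
  Combine with x ≡ 2 (mod 4): since gcd(9, 4) = 1, we get a unique residue mod 36.
    Write x = 0 + 9·t and substitute into x ≡ 2 (mod 4): 9·t ≡ 2 − 0 = 2 (mod 4).
    Reduce coefficients mod 4: 1·t ≡ 2 (mod 4).
    So t ≡ 2 (mod 4).
    Then x = 0 + 9·2 = 18, valid modulo lcm(9, 4) = 36: x ≡ 18 (mod 36).
  Combine with x ≡ 4 (mod 5): since gcd(36, 5) = 1, we get a unique residue mod 180.
    Write x = 18 + 36·t and substitute into x ≡ 4 (mod 5): 36·t ≡ 4 − 18 = -14 (mod 5).
    Reduce coefficients mod 5: 1·t ≡ 1 (mod 5).
    So t ≡ 1 (mod 5).
    Then x = 18 + 36·1 = 54, valid modulo lcm(36, 5) = 180: x ≡ 54 (mod 180).
Verify: 54 mod 9 = 0 ✓, 54 mod 4 = 2 ✓, 54 mod 5 = 4 ✓.

x ≡ 54 (mod 180).


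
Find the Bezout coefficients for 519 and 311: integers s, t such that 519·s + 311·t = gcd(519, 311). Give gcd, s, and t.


Euclidean algorithm on (519, 311) — divide until remainder is 0:
  519 = 1 · 311 + 208
  311 = 1 · 208 + 103
  208 = 2 · 103 + 2
  103 = 51 · 2 + 1
  2 = 2 · 1 + 0
gcd(519, 311) = 1.
Track Bezout coefficients alongside the remainders: start with r₀ = 519 = a·1 + b·0 (s = 1, t = 0) and r₁ = 311 = a·0 + b·1 (s = 0, t = 1); each new remainder r_{k+1} = r_{k-1} − q_k·r_k inherits s_{k+1} = s_{k-1} − q_k·s_k, t_{k+1} = t_{k-1} − q_k·t_k, so r_k = a·s_k + b·t_k at every step:
  q = 1: r = 208, s = 1 − 1·0 = 1, t = 0 − 1·1 = -1  (check: 519·1 + 311·(-1) = 208)
  q = 1: r = 103, s = 0 − 1·1 = -1, t = 1 − 1·(-1) = 2  (check: 519·(-1) + 311·2 = 103)
  q = 2: r = 2, s = 1 − 2·(-1) = 3, t = -1 − 2·2 = -5  (check: 519·3 + 311·(-5) = 2)
  q = 51: r = 1, s = -1 − 51·3 = -154, t = 2 − 51·(-5) = 257  (check: 519·(-154) + 311·257 = 1)
The row with r = 1 (the gcd) gives the Bezout coefficients s = -154, t = 257.
Result: 519 · (-154) + 311 · (257) = 1.

gcd(519, 311) = 1; s = -154, t = 257 (check: 519·(-154) + 311·257 = 1).


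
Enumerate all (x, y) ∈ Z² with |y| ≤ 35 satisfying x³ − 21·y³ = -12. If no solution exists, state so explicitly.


The equation is x³ - 21y³ = -12. For fixed y, x³ = 21·y³ − 12, so a solution requires the RHS to be a perfect cube.
Strategy: iterate y from -35 to 35, compute RHS = 21·y³ − 12, and check whether it is a (positive or negative) perfect cube.
Check small values of y:
  y = 0: RHS = -12 is not a perfect cube.
  y = 1: RHS = 9 is not a perfect cube.
  y = -1: RHS = -33 is not a perfect cube.
  y = 2: RHS = 156 is not a perfect cube.
  y = -2: RHS = -180 is not a perfect cube.
  y = 3: RHS = 555 is not a perfect cube.
  y = -3: RHS = -579 is not a perfect cube.
Continuing the search up to |y| = 35 finds no solutions either.
No (x, y) in the scanned range satisfies the equation.

No integer solutions with |y| ≤ 35.


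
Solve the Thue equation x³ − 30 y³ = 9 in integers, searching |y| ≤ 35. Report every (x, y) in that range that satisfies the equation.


The equation is x³ - 30y³ = 9. For fixed y, x³ = 30·y³ + 9, so a solution requires the RHS to be a perfect cube.
Strategy: iterate y from -35 to 35, compute RHS = 30·y³ + 9, and check whether it is a (positive or negative) perfect cube.
Check small values of y:
  y = 0: RHS = 9 is not a perfect cube.
  y = 1: RHS = 39 is not a perfect cube.
  y = -1: RHS = -21 is not a perfect cube.
  y = 2: RHS = 249 is not a perfect cube.
  y = -2: RHS = -231 is not a perfect cube.
  y = 3: RHS = 819 is not a perfect cube.
  y = -3: RHS = -801 is not a perfect cube.
Continuing the search up to |y| = 35 finds no solutions either.
No (x, y) in the scanned range satisfies the equation.

No integer solutions with |y| ≤ 35.


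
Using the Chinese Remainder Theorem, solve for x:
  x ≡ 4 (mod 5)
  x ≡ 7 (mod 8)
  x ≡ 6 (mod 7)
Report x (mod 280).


Moduli 5, 8, 7 are pairwise coprime; by CRT there is a unique solution modulo M = 5 · 8 · 7 = 280.
Solve pairwise, accumulating the modulus:
  Start with x ≡ 4 (mod 5).
  Combine with x ≡ 7 (mod 8): since gcd(5, 8) = 1, we get a unique residue mod 40.
    Write x = 4 + 5·t and substitute into x ≡ 7 (mod 8): 5·t ≡ 7 − 4 = 3 (mod 8).
    The inverse of 5 mod 8 is 5 (since 5·5 = 25 = 3·8 + 1), so t ≡ 5·3 = 15 ≡ 7 (mod 8).
    Then x = 4 + 5·7 = 39, valid modulo lcm(5, 8) = 40: x ≡ 39 (mod 40).
  Combine with x ≡ 6 (mod 7): since gcd(40, 7) = 1, we get a unique residue mod 280.
    Write x = 39 + 40·t and substitute into x ≡ 6 (mod 7): 40·t ≡ 6 − 39 = -33 (mod 7).
    Reduce coefficients mod 7: 5·t ≡ 2 (mod 7).
    The inverse of 5 mod 7 is 3 (since 5·3 = 15 = 2·7 + 1), so t ≡ 3·2 = 6 ≡ 6 (mod 7).
    Then x = 39 + 40·6 = 279, valid modulo lcm(40, 7) = 280: x ≡ 279 (mod 280).
Verify: 279 mod 5 = 4 ✓, 279 mod 8 = 7 ✓, 279 mod 7 = 6 ✓.

x ≡ 279 (mod 280).


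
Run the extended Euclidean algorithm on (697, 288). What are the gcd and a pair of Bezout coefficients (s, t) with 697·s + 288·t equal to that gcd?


Euclidean algorithm on (697, 288) — divide until remainder is 0:
  697 = 2 · 288 + 121
  288 = 2 · 121 + 46
  121 = 2 · 46 + 29
  46 = 1 · 29 + 17
  29 = 1 · 17 + 12
  17 = 1 · 12 + 5
  12 = 2 · 5 + 2
  5 = 2 · 2 + 1
  2 = 2 · 1 + 0
gcd(697, 288) = 1.
Track Bezout coefficients alongside the remainders: start with r₀ = 697 = a·1 + b·0 (s = 1, t = 0) and r₁ = 288 = a·0 + b·1 (s = 0, t = 1); each new remainder r_{k+1} = r_{k-1} − q_k·r_k inherits s_{k+1} = s_{k-1} − q_k·s_k, t_{k+1} = t_{k-1} − q_k·t_k, so r_k = a·s_k + b·t_k at every step:
  q = 2: r = 121, s = 1 − 2·0 = 1, t = 0 − 2·1 = -2  (check: 697·1 + 288·(-2) = 121)
  q = 2: r = 46, s = 0 − 2·1 = -2, t = 1 − 2·(-2) = 5  (check: 697·(-2) + 288·5 = 46)
  q = 2: r = 29, s = 1 − 2·(-2) = 5, t = -2 − 2·5 = -12  (check: 697·5 + 288·(-12) = 29)
  q = 1: r = 17, s = -2 − 1·5 = -7, t = 5 − 1·(-12) = 17  (check: 697·(-7) + 288·17 = 17)
  q = 1: r = 12, s = 5 − 1·(-7) = 12, t = -12 − 1·17 = -29  (check: 697·12 + 288·(-29) = 12)
  q = 1: r = 5, s = -7 − 1·12 = -19, t = 17 − 1·(-29) = 46  (check: 697·(-19) + 288·46 = 5)
  q = 2: r = 2, s = 12 − 2·(-19) = 50, t = -29 − 2·46 = -121  (check: 697·50 + 288·(-121) = 2)
  q = 2: r = 1, s = -19 − 2·50 = -119, t = 46 − 2·(-121) = 288  (check: 697·(-119) + 288·288 = 1)
The row with r = 1 (the gcd) gives the Bezout coefficients s = -119, t = 288.
Result: 697 · (-119) + 288 · (288) = 1.

gcd(697, 288) = 1; s = -119, t = 288 (check: 697·(-119) + 288·288 = 1).


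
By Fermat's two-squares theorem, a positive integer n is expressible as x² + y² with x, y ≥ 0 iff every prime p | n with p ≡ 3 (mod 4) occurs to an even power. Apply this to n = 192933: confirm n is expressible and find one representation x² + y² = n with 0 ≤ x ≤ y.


Step 1: Factor n = 192933 = 3^2 · 13 · 17 · 97.
Step 2: Check the mod-4 condition on each prime factor: 3 ≡ 3 (mod 4), exponent 2 (must be even); 13 ≡ 1 (mod 4), exponent 1; 17 ≡ 1 (mod 4), exponent 1; 97 ≡ 1 (mod 4), exponent 1.
All primes ≡ 3 (mod 4) appear to even exponent (or don't appear), so by the two-squares theorem n IS expressible as a sum of two squares.
Step 3: Build a representation. Group n = k² · m with k = 3 and m = 13 · 17 · 97 = 21437 (a product of primes ≡ 1 (mod 4)); a representation of m scales to one of n via (k·x)² + (k·y)² = k²(x² + y²). Each prime p ≡ 1 (mod 4) is itself a sum of two squares; find a² by testing p − a² for a perfect square:
  13: 13 − 1² = 12, 13 − 2² = 9 = 3² ⇒ 13 = 2² + 3².
  17: 17 − 1² = 16 = 4² ⇒ 17 = 1² + 4².
  97: 97 − 1² = 96, 97 − 2² = 93, 97 − 3² = 88, 97 − 4² = 81 = 9² ⇒ 97 = 4² + 9².
  Combine using the Brahmagupta–Fibonacci identity (a² + b²)(c² + d²) = (ac − bd)² + (ad + bc)² = (ac + bd)² + (ad − bc)²:
  13 · 17 = 221: from (2² + 3²)(1² + 4²), take (2·1 − 3·4, 2·4 + 3·1) = (2 − 12, 8 + 3) = (-10, 11); dropping signs (only squares matter) gives (10, 11); check 10² + 11² = 100 + 121 = 221 ✓.
  221 · 97 = 21437: from (10² + 11²)(4² + 9²), take (10·4 − 11·9, 10·9 + 11·4) = (40 − 99, 90 + 44) = (-59, 134); dropping signs (only squares matter) gives (59, 134); check 59² + 134² = 3481 + 17956 = 21437 ✓.
  Scale by k = 3: (3·59, 3·134) = (177, 402).
Step 4: Order so x ≤ y and verify: 177² + 402² = 31329 + 161604 = 192933 = n. ✓

n = 192933 = 177² + 402² (one valid representation with x ≤ y).


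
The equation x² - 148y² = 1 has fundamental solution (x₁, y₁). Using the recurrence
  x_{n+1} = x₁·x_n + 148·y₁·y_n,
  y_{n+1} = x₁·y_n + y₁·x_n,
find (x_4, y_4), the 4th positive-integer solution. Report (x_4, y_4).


Step 1: Find the fundamental solution (x₁, y₁) of x² - 148y² = 1.
  Expand √148 as a continued fraction. a₀ = ⌊√148⌋ = 12; iterate m_{k+1} = d_k·a_k − m_k, d_{k+1} = (148 − m_{k+1}²)/d_k, a_{k+1} = ⌊(a₀ + m_{k+1})/d_{k+1}⌋ (starting m₀ = 0, d₀ = 1), with convergents p_k = a_k·p_{k-1} + p_{k-2}, q_k = a_k·q_{k-1} + q_{k-2} (p₋₁ = 1, q₋₁ = 0):
  k = 0: a₀ = 12; p₀/q₀ = 12/1; p₀² − 148·q₀² = 144 − 148 = -4.
  k = 1: m = 12, d = 4, a = ⌊(12 + 12)/4⌋ = 6; p/q = (6·12 + 1)/(6·1 + 0) = 73/6; p² − 148·q² = 5329 − 5328 = 1.
  The first convergent with p² − 148·q² = 1 gives the fundamental solution (x₁, y₁) = (73, 6).
Step 2: Apply the recurrence (x_{n+1}, y_{n+1}) = (x₁x_n + 148y₁y_n, x₁y_n + y₁x_n) repeatedly.
  From (x_1, y_1) = (73, 6): x_2 = 73·73 + 148·6·6 = 10657; y_2 = 73·6 + 6·73 = 876.
  From (x_2, y_2) = (10657, 876): x_3 = 73·10657 + 148·6·876 = 1555849; y_3 = 73·876 + 6·10657 = 127890.
  From (x_3, y_3) = (1555849, 127890): x_4 = 73·1555849 + 148·6·127890 = 227143297; y_4 = 73·127890 + 6·1555849 = 18671064.
Step 3: Verify x_4² - 148·y_4² = 51594077372030209 - 51594077372030208 = 1 (should be 1). ✓

(x_1, y_1) = (73, 6); (x_4, y_4) = (227143297, 18671064).


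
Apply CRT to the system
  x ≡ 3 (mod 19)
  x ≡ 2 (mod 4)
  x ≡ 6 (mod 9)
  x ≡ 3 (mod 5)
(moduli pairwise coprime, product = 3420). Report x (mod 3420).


Product of moduli M = 19 · 4 · 9 · 5 = 3420.
Merge one congruence at a time:
  Start: x ≡ 3 (mod 19).
  Combine with x ≡ 2 (mod 4); new modulus lcm = 76.
    Write x = 3 + 19·t and substitute into x ≡ 2 (mod 4): 19·t ≡ 2 − 3 = -1 (mod 4).
    Reduce coefficients mod 4: 3·t ≡ 3 (mod 4).
    The inverse of 3 mod 4 is 3 (since 3·3 = 9 = 2·4 + 1), so t ≡ 3·3 = 9 ≡ 1 (mod 4).
    Then x = 3 + 19·1 = 22, valid modulo lcm(19, 4) = 76: x ≡ 22 (mod 76).
  Combine with x ≡ 6 (mod 9); new modulus lcm = 684.
    Write x = 22 + 76·t and substitute into x ≡ 6 (mod 9): 76·t ≡ 6 − 22 = -16 (mod 9).
    Reduce coefficients mod 9: 4·t ≡ 2 (mod 9).
    The inverse of 4 mod 9 is 7 (since 4·7 = 28 = 3·9 + 1), so t ≡ 7·2 = 14 ≡ 5 (mod 9).
    Then x = 22 + 76·5 = 402, valid modulo lcm(76, 9) = 684: x ≡ 402 (mod 684).
  Combine with x ≡ 3 (mod 5); new modulus lcm = 3420.
    Write x = 402 + 684·t and substitute into x ≡ 3 (mod 5): 684·t ≡ 3 − 402 = -399 (mod 5).
    Reduce coefficients mod 5: 4·t ≡ 1 (mod 5).
    The inverse of 4 mod 5 is 4 (since 4·4 = 16 = 3·5 + 1), so t ≡ 4·1 = 4 ≡ 4 (mod 5).
    Then x = 402 + 684·4 = 3138, valid modulo lcm(684, 5) = 3420: x ≡ 3138 (mod 3420).
Verify against each original: 3138 mod 19 = 3, 3138 mod 4 = 2, 3138 mod 9 = 6, 3138 mod 5 = 3.

x ≡ 3138 (mod 3420).


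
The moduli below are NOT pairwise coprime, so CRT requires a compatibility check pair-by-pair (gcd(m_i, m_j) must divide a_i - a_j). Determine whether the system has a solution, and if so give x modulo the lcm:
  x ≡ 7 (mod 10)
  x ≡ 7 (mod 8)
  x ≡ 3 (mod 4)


Moduli 10, 8, 4 are not pairwise coprime, so CRT works modulo lcm(m_i) when all pairwise compatibility conditions hold.
Pairwise compatibility: gcd(m_i, m_j) must divide a_i - a_j for every pair.
Merge one congruence at a time:
  Start: x ≡ 7 (mod 10).
  Combine with x ≡ 7 (mod 8): gcd(10, 8) = 2; 7 - 7 = 0, which IS divisible by 2, so compatible.
    Write x = 7 + 10·t and substitute into x ≡ 7 (mod 8): 10·t ≡ 7 − 7 = 0 (mod 8).
    Divide the congruence (and modulus) by g = 2: 5·t ≡ 0 (mod 4).
    Reduce coefficients mod 4: 1·t ≡ 0 (mod 4).
    So t ≡ 0 (mod 4).
    Then x = 7 + 10·0 = 7, valid modulo lcm(10, 8) = 40: x ≡ 7 (mod 40).
  Combine with x ≡ 3 (mod 4): gcd(40, 4) = 4; 3 - 7 = -4, which IS divisible by 4, so compatible.
    Write x = 7 + 40·t and substitute into x ≡ 3 (mod 4): 40·t ≡ 3 − 7 = -4 (mod 4).
    Divide the congruence (and modulus) by g = 4: 10·t ≡ -1 (mod 1).
    Modulo 1 every t works; take t = 0.
    Then x = 7 + 40·0 = 7, valid modulo lcm(40, 4) = 40: x ≡ 7 (mod 40).
Verify: 7 mod 10 = 7, 7 mod 8 = 7, 7 mod 4 = 3.

x ≡ 7 (mod 40).


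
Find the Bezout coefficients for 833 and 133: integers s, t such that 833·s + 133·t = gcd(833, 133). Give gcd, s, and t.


Euclidean algorithm on (833, 133) — divide until remainder is 0:
  833 = 6 · 133 + 35
  133 = 3 · 35 + 28
  35 = 1 · 28 + 7
  28 = 4 · 7 + 0
gcd(833, 133) = 7.
Track Bezout coefficients alongside the remainders: start with r₀ = 833 = a·1 + b·0 (s = 1, t = 0) and r₁ = 133 = a·0 + b·1 (s = 0, t = 1); each new remainder r_{k+1} = r_{k-1} − q_k·r_k inherits s_{k+1} = s_{k-1} − q_k·s_k, t_{k+1} = t_{k-1} − q_k·t_k, so r_k = a·s_k + b·t_k at every step:
  q = 6: r = 35, s = 1 − 6·0 = 1, t = 0 − 6·1 = -6  (check: 833·1 + 133·(-6) = 35)
  q = 3: r = 28, s = 0 − 3·1 = -3, t = 1 − 3·(-6) = 19  (check: 833·(-3) + 133·19 = 28)
  q = 1: r = 7, s = 1 − 1·(-3) = 4, t = -6 − 1·19 = -25  (check: 833·4 + 133·(-25) = 7)
The row with r = 7 (the gcd) gives the Bezout coefficients s = 4, t = -25.
Result: 833 · (4) + 133 · (-25) = 7.

gcd(833, 133) = 7; s = 4, t = -25 (check: 833·4 + 133·(-25) = 7).


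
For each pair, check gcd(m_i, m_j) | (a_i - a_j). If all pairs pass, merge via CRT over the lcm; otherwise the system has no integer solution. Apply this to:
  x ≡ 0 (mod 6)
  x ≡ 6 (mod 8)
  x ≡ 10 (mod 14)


Moduli 6, 8, 14 are not pairwise coprime, so CRT works modulo lcm(m_i) when all pairwise compatibility conditions hold.
Pairwise compatibility: gcd(m_i, m_j) must divide a_i - a_j for every pair.
Merge one congruence at a time:
  Start: x ≡ 0 (mod 6).
  Combine with x ≡ 6 (mod 8): gcd(6, 8) = 2; 6 - 0 = 6, which IS divisible by 2, so compatible.
    Write x = 0 + 6·t and substitute into x ≡ 6 (mod 8): 6·t ≡ 6 − 0 = 6 (mod 8).
    Divide the congruence (and modulus) by g = 2: 3·t ≡ 3 (mod 4).
    The inverse of 3 mod 4 is 3 (since 3·3 = 9 = 2·4 + 1), so t ≡ 3·3 = 9 ≡ 1 (mod 4).
    Then x = 0 + 6·1 = 6, valid modulo lcm(6, 8) = 24: x ≡ 6 (mod 24).
  Combine with x ≡ 10 (mod 14): gcd(24, 14) = 2; 10 - 6 = 4, which IS divisible by 2, so compatible.
    Write x = 6 + 24·t and substitute into x ≡ 10 (mod 14): 24·t ≡ 10 − 6 = 4 (mod 14).
    Divide the congruence (and modulus) by g = 2: 12·t ≡ 2 (mod 7).
    Reduce coefficients mod 7: 5·t ≡ 2 (mod 7).
    The inverse of 5 mod 7 is 3 (since 5·3 = 15 = 2·7 + 1), so t ≡ 3·2 = 6 ≡ 6 (mod 7).
    Then x = 6 + 24·6 = 150, valid modulo lcm(24, 14) = 168: x ≡ 150 (mod 168).
Verify: 150 mod 6 = 0, 150 mod 8 = 6, 150 mod 14 = 10.

x ≡ 150 (mod 168).


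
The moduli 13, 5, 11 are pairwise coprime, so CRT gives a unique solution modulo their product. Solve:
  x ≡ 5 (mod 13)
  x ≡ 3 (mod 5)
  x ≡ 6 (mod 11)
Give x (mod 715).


Moduli 13, 5, 11 are pairwise coprime; by CRT there is a unique solution modulo M = 13 · 5 · 11 = 715.
Solve pairwise, accumulating the modulus:
  Start with x ≡ 5 (mod 13).
  Combine with x ≡ 3 (mod 5): since gcd(13, 5) = 1, we get a unique residue mod 65.
    Write x = 5 + 13·t and substitute into x ≡ 3 (mod 5): 13·t ≡ 3 − 5 = -2 (mod 5).
    Reduce coefficients mod 5: 3·t ≡ 3 (mod 5).
    The inverse of 3 mod 5 is 2 (since 3·2 = 6 = 1·5 + 1), so t ≡ 2·3 = 6 ≡ 1 (mod 5).
    Then x = 5 + 13·1 = 18, valid modulo lcm(13, 5) = 65: x ≡ 18 (mod 65).
  Combine with x ≡ 6 (mod 11): since gcd(65, 11) = 1, we get a unique residue mod 715.
    Write x = 18 + 65·t and substitute into x ≡ 6 (mod 11): 65·t ≡ 6 − 18 = -12 (mod 11).
    Reduce coefficients mod 11: 10·t ≡ 10 (mod 11).
    The inverse of 10 mod 11 is 10 (since 10·10 = 100 = 9·11 + 1), so t ≡ 10·10 = 100 ≡ 1 (mod 11).
    Then x = 18 + 65·1 = 83, valid modulo lcm(65, 11) = 715: x ≡ 83 (mod 715).
Verify: 83 mod 13 = 5 ✓, 83 mod 5 = 3 ✓, 83 mod 11 = 6 ✓.

x ≡ 83 (mod 715).


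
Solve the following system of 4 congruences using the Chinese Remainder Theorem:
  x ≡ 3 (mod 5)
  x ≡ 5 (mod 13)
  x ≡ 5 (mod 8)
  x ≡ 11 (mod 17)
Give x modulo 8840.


Product of moduli M = 5 · 13 · 8 · 17 = 8840.
Merge one congruence at a time:
  Start: x ≡ 3 (mod 5).
  Combine with x ≡ 5 (mod 13); new modulus lcm = 65.
    Write x = 3 + 5·t and substitute into x ≡ 5 (mod 13): 5·t ≡ 5 − 3 = 2 (mod 13).
    The inverse of 5 mod 13 is 8 (since 5·8 = 40 = 3·13 + 1), so t ≡ 8·2 = 16 ≡ 3 (mod 13).
    Then x = 3 + 5·3 = 18, valid modulo lcm(5, 13) = 65: x ≡ 18 (mod 65).
  Combine with x ≡ 5 (mod 8); new modulus lcm = 520.
    Write x = 18 + 65·t and substitute into x ≡ 5 (mod 8): 65·t ≡ 5 − 18 = -13 (mod 8).
    Reduce coefficients mod 8: 1·t ≡ 3 (mod 8).
    So t ≡ 3 (mod 8).
    Then x = 18 + 65·3 = 213, valid modulo lcm(65, 8) = 520: x ≡ 213 (mod 520).
  Combine with x ≡ 11 (mod 17); new modulus lcm = 8840.
    Write x = 213 + 520·t and substitute into x ≡ 11 (mod 17): 520·t ≡ 11 − 213 = -202 (mod 17).
    Reduce coefficients mod 17: 10·t ≡ 2 (mod 17).
    The inverse of 10 mod 17 is 12 (since 10·12 = 120 = 7·17 + 1), so t ≡ 12·2 = 24 ≡ 7 (mod 17).
    Then x = 213 + 520·7 = 3853, valid modulo lcm(520, 17) = 8840: x ≡ 3853 (mod 8840).
Verify against each original: 3853 mod 5 = 3, 3853 mod 13 = 5, 3853 mod 8 = 5, 3853 mod 17 = 11.

x ≡ 3853 (mod 8840).


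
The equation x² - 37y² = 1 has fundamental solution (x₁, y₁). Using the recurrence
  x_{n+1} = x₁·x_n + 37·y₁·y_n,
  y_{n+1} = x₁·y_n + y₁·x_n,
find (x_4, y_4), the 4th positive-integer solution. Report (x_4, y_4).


Step 1: Find the fundamental solution (x₁, y₁) of x² - 37y² = 1.
  Expand √37 as a continued fraction. a₀ = ⌊√37⌋ = 6; iterate m_{k+1} = d_k·a_k − m_k, d_{k+1} = (37 − m_{k+1}²)/d_k, a_{k+1} = ⌊(a₀ + m_{k+1})/d_{k+1}⌋ (starting m₀ = 0, d₀ = 1), with convergents p_k = a_k·p_{k-1} + p_{k-2}, q_k = a_k·q_{k-1} + q_{k-2} (p₋₁ = 1, q₋₁ = 0):
  k = 0: a₀ = 6; p₀/q₀ = 6/1; p₀² − 37·q₀² = 36 − 37 = -1.
  k = 1: m = 6, d = 1, a = ⌊(6 + 6)/1⌋ = 12; p/q = (12·6 + 1)/(12·1 + 0) = 73/12; p² − 37·q² = 5329 − 5328 = 1.
  The first convergent with p² − 37·q² = 1 gives the fundamental solution (x₁, y₁) = (73, 12).
Step 2: Apply the recurrence (x_{n+1}, y_{n+1}) = (x₁x_n + 37y₁y_n, x₁y_n + y₁x_n) repeatedly.
  From (x_1, y_1) = (73, 12): x_2 = 73·73 + 37·12·12 = 10657; y_2 = 73·12 + 12·73 = 1752.
  From (x_2, y_2) = (10657, 1752): x_3 = 73·10657 + 37·12·1752 = 1555849; y_3 = 73·1752 + 12·10657 = 255780.
  From (x_3, y_3) = (1555849, 255780): x_4 = 73·1555849 + 37·12·255780 = 227143297; y_4 = 73·255780 + 12·1555849 = 37342128.
Step 3: Verify x_4² - 37·y_4² = 51594077372030209 - 51594077372030208 = 1 (should be 1). ✓

(x_1, y_1) = (73, 12); (x_4, y_4) = (227143297, 37342128).


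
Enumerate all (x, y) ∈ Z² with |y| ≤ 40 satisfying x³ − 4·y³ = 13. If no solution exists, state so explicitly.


The equation is x³ - 4y³ = 13. For fixed y, x³ = 4·y³ + 13, so a solution requires the RHS to be a perfect cube.
Strategy: iterate y from -40 to 40, compute RHS = 4·y³ + 13, and check whether it is a (positive or negative) perfect cube.
Check small values of y:
  y = 0: RHS = 13 is not a perfect cube.
  y = 1: RHS = 17 is not a perfect cube.
  y = -1: RHS = 9 is not a perfect cube.
  y = 2: RHS = 45 is not a perfect cube.
  y = -2: RHS = -19 is not a perfect cube.
  y = 3: RHS = 121 is not a perfect cube.
  y = -3: RHS = -95 is not a perfect cube.
Continuing the search up to |y| = 40 finds no solutions either.
No (x, y) in the scanned range satisfies the equation.

No integer solutions with |y| ≤ 40.


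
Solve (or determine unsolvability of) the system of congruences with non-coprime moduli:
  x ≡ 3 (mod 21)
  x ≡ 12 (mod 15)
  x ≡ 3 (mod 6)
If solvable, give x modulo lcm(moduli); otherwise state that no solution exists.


Moduli 21, 15, 6 are not pairwise coprime, so CRT works modulo lcm(m_i) when all pairwise compatibility conditions hold.
Pairwise compatibility: gcd(m_i, m_j) must divide a_i - a_j for every pair.
Merge one congruence at a time:
  Start: x ≡ 3 (mod 21).
  Combine with x ≡ 12 (mod 15): gcd(21, 15) = 3; 12 - 3 = 9, which IS divisible by 3, so compatible.
    Write x = 3 + 21·t and substitute into x ≡ 12 (mod 15): 21·t ≡ 12 − 3 = 9 (mod 15).
    Divide the congruence (and modulus) by g = 3: 7·t ≡ 3 (mod 5).
    Reduce coefficients mod 5: 2·t ≡ 3 (mod 5).
    The inverse of 2 mod 5 is 3 (since 2·3 = 6 = 1·5 + 1), so t ≡ 3·3 = 9 ≡ 4 (mod 5).
    Then x = 3 + 21·4 = 87, valid modulo lcm(21, 15) = 105: x ≡ 87 (mod 105).
  Combine with x ≡ 3 (mod 6): gcd(105, 6) = 3; 3 - 87 = -84, which IS divisible by 3, so compatible.
    Write x = 87 + 105·t and substitute into x ≡ 3 (mod 6): 105·t ≡ 3 − 87 = -84 (mod 6).
    Divide the congruence (and modulus) by g = 3: 35·t ≡ -28 (mod 2).
    Reduce coefficients mod 2: 1·t ≡ 0 (mod 2).
    So t ≡ 0 (mod 2).
    Then x = 87 + 105·0 = 87, valid modulo lcm(105, 6) = 210: x ≡ 87 (mod 210).
Verify: 87 mod 21 = 3, 87 mod 15 = 12, 87 mod 6 = 3.

x ≡ 87 (mod 210).


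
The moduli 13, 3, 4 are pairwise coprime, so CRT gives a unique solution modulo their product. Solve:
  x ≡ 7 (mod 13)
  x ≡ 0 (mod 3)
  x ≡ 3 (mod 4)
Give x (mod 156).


Moduli 13, 3, 4 are pairwise coprime; by CRT there is a unique solution modulo M = 13 · 3 · 4 = 156.
Solve pairwise, accumulating the modulus:
  Start with x ≡ 7 (mod 13).
  Combine with x ≡ 0 (mod 3): since gcd(13, 3) = 1, we get a unique residue mod 39.
    Write x = 7 + 13·t and substitute into x ≡ 0 (mod 3): 13·t ≡ 0 − 7 = -7 (mod 3).
    Reduce coefficients mod 3: 1·t ≡ 2 (mod 3).
    So t ≡ 2 (mod 3).
    Then x = 7 + 13·2 = 33, valid modulo lcm(13, 3) = 39: x ≡ 33 (mod 39).
  Combine with x ≡ 3 (mod 4): since gcd(39, 4) = 1, we get a unique residue mod 156.
    Write x = 33 + 39·t and substitute into x ≡ 3 (mod 4): 39·t ≡ 3 − 33 = -30 (mod 4).
    Reduce coefficients mod 4: 3·t ≡ 2 (mod 4).
    The inverse of 3 mod 4 is 3 (since 3·3 = 9 = 2·4 + 1), so t ≡ 3·2 = 6 ≡ 2 (mod 4).
    Then x = 33 + 39·2 = 111, valid modulo lcm(39, 4) = 156: x ≡ 111 (mod 156).
Verify: 111 mod 13 = 7 ✓, 111 mod 3 = 0 ✓, 111 mod 4 = 3 ✓.

x ≡ 111 (mod 156).


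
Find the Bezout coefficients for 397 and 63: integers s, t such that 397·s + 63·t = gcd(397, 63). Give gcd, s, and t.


Euclidean algorithm on (397, 63) — divide until remainder is 0:
  397 = 6 · 63 + 19
  63 = 3 · 19 + 6
  19 = 3 · 6 + 1
  6 = 6 · 1 + 0
gcd(397, 63) = 1.
Track Bezout coefficients alongside the remainders: start with r₀ = 397 = a·1 + b·0 (s = 1, t = 0) and r₁ = 63 = a·0 + b·1 (s = 0, t = 1); each new remainder r_{k+1} = r_{k-1} − q_k·r_k inherits s_{k+1} = s_{k-1} − q_k·s_k, t_{k+1} = t_{k-1} − q_k·t_k, so r_k = a·s_k + b·t_k at every step:
  q = 6: r = 19, s = 1 − 6·0 = 1, t = 0 − 6·1 = -6  (check: 397·1 + 63·(-6) = 19)
  q = 3: r = 6, s = 0 − 3·1 = -3, t = 1 − 3·(-6) = 19  (check: 397·(-3) + 63·19 = 6)
  q = 3: r = 1, s = 1 − 3·(-3) = 10, t = -6 − 3·19 = -63  (check: 397·10 + 63·(-63) = 1)
The row with r = 1 (the gcd) gives the Bezout coefficients s = 10, t = -63.
Result: 397 · (10) + 63 · (-63) = 1.

gcd(397, 63) = 1; s = 10, t = -63 (check: 397·10 + 63·(-63) = 1).


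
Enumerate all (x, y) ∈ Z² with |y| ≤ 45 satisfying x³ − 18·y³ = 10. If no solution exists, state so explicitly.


The equation is x³ - 18y³ = 10. For fixed y, x³ = 18·y³ + 10, so a solution requires the RHS to be a perfect cube.
Strategy: iterate y from -45 to 45, compute RHS = 18·y³ + 10, and check whether it is a (positive or negative) perfect cube.
Check small values of y:
  y = 0: RHS = 10 is not a perfect cube.
  y = 1: RHS = 28 is not a perfect cube.
  y = -1: RHS = -8 = (-2)³ ⇒ x = -2 works.
  y = 2: RHS = 154 is not a perfect cube.
  y = -2: RHS = -134 is not a perfect cube.
  y = 3: RHS = 496 is not a perfect cube.
  y = -3: RHS = -476 is not a perfect cube.
Continuing the search up to |y| = 45 finds no further solutions beyond those listed.
Collected solutions: (-2, -1).

Solutions (with |y| ≤ 45): (-2, -1).


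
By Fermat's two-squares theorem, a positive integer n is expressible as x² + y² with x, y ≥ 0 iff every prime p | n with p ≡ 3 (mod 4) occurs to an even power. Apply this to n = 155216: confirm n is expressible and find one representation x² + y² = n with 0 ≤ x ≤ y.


Step 1: Factor n = 155216 = 2^4 · 89 · 109.
Step 2: Check the mod-4 condition on each prime factor: 2 = 2 (special); 89 ≡ 1 (mod 4), exponent 1; 109 ≡ 1 (mod 4), exponent 1.
All primes ≡ 3 (mod 4) appear to even exponent (or don't appear), so by the two-squares theorem n IS expressible as a sum of two squares.
Step 3: Build a representation. Group n = k² · m with k = 4 and m = 89 · 109 = 9701 (a product of primes ≡ 1 (mod 4)); a representation of m scales to one of n via (k·x)² + (k·y)² = k²(x² + y²). Each prime p ≡ 1 (mod 4) is itself a sum of two squares; find a² by testing p − a² for a perfect square:
  89: 89 − 1² = 88, 89 − 2² = 85, 89 − 3² = 80, 89 − 4² = 73, 89 − 5² = 64 = 8² ⇒ 89 = 5² + 8².
  109: 109 − 1² = 108, 109 − 2² = 105, 109 − 3² = 100 = 10² ⇒ 109 = 3² + 10².
  Combine using the Brahmagupta–Fibonacci identity (a² + b²)(c² + d²) = (ac − bd)² + (ad + bc)² = (ac + bd)² + (ad − bc)²:
  89 · 109 = 9701: from (5² + 8²)(3² + 10²), take (5·3 − 8·10, 5·10 + 8·3) = (15 − 80, 50 + 24) = (-65, 74); dropping signs (only squares matter) gives (65, 74); check 65² + 74² = 4225 + 5476 = 9701 ✓.
  Scale by k = 4: (4·65, 4·74) = (260, 296).
Step 4: Order so x ≤ y and verify: 260² + 296² = 67600 + 87616 = 155216 = n. ✓

n = 155216 = 260² + 296² (one valid representation with x ≤ y).


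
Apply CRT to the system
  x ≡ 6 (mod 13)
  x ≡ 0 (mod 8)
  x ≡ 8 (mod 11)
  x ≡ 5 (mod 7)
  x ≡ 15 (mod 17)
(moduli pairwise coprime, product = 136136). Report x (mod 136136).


Product of moduli M = 13 · 8 · 11 · 7 · 17 = 136136.
Merge one congruence at a time:
  Start: x ≡ 6 (mod 13).
  Combine with x ≡ 0 (mod 8); new modulus lcm = 104.
    Write x = 6 + 13·t and substitute into x ≡ 0 (mod 8): 13·t ≡ 0 − 6 = -6 (mod 8).
    Reduce coefficients mod 8: 5·t ≡ 2 (mod 8).
    The inverse of 5 mod 8 is 5 (since 5·5 = 25 = 3·8 + 1), so t ≡ 5·2 = 10 ≡ 2 (mod 8).
    Then x = 6 + 13·2 = 32, valid modulo lcm(13, 8) = 104: x ≡ 32 (mod 104).
  Combine with x ≡ 8 (mod 11); new modulus lcm = 1144.
    Write x = 32 + 104·t and substitute into x ≡ 8 (mod 11): 104·t ≡ 8 − 32 = -24 (mod 11).
    Reduce coefficients mod 11: 5·t ≡ 9 (mod 11).
    The inverse of 5 mod 11 is 9 (since 5·9 = 45 = 4·11 + 1), so t ≡ 9·9 = 81 ≡ 4 (mod 11).
    Then x = 32 + 104·4 = 448, valid modulo lcm(104, 11) = 1144: x ≡ 448 (mod 1144).
  Combine with x ≡ 5 (mod 7); new modulus lcm = 8008.
    Write x = 448 + 1144·t and substitute into x ≡ 5 (mod 7): 1144·t ≡ 5 − 448 = -443 (mod 7).
    Reduce coefficients mod 7: 3·t ≡ 5 (mod 7).
    The inverse of 3 mod 7 is 5 (since 3·5 = 15 = 2·7 + 1), so t ≡ 5·5 = 25 ≡ 4 (mod 7).
    Then x = 448 + 1144·4 = 5024, valid modulo lcm(1144, 7) = 8008: x ≡ 5024 (mod 8008).
  Combine with x ≡ 15 (mod 17); new modulus lcm = 136136.
    Write x = 5024 + 8008·t and substitute into x ≡ 15 (mod 17): 8008·t ≡ 15 − 5024 = -5009 (mod 17).
    Reduce coefficients mod 17: 1·t ≡ 6 (mod 17).
    So t ≡ 6 (mod 17).
    Then x = 5024 + 8008·6 = 53072, valid modulo lcm(8008, 17) = 136136: x ≡ 53072 (mod 136136).
Verify against each original: 53072 mod 13 = 6, 53072 mod 8 = 0, 53072 mod 11 = 8, 53072 mod 7 = 5, 53072 mod 17 = 15.

x ≡ 53072 (mod 136136).


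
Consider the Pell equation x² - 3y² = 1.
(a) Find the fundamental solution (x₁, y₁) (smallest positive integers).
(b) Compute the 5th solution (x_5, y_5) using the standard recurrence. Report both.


Step 1: Find the fundamental solution (x₁, y₁) of x² - 3y² = 1.
  Expand √3 as a continued fraction. a₀ = ⌊√3⌋ = 1; iterate m_{k+1} = d_k·a_k − m_k, d_{k+1} = (3 − m_{k+1}²)/d_k, a_{k+1} = ⌊(a₀ + m_{k+1})/d_{k+1}⌋ (starting m₀ = 0, d₀ = 1), with convergents p_k = a_k·p_{k-1} + p_{k-2}, q_k = a_k·q_{k-1} + q_{k-2} (p₋₁ = 1, q₋₁ = 0):
  k = 0: a₀ = 1; p₀/q₀ = 1/1; p₀² − 3·q₀² = 1 − 3 = -2.
  k = 1: m = 1, d = 2, a = ⌊(1 + 1)/2⌋ = 1; p/q = (1·1 + 1)/(1·1 + 0) = 2/1; p² − 3·q² = 4 − 3 = 1.
  The first convergent with p² − 3·q² = 1 gives the fundamental solution (x₁, y₁) = (2, 1).
Step 2: Apply the recurrence (x_{n+1}, y_{n+1}) = (x₁x_n + 3y₁y_n, x₁y_n + y₁x_n) repeatedly.
  From (x_1, y_1) = (2, 1): x_2 = 2·2 + 3·1·1 = 7; y_2 = 2·1 + 1·2 = 4.
  From (x_2, y_2) = (7, 4): x_3 = 2·7 + 3·1·4 = 26; y_3 = 2·4 + 1·7 = 15.
  From (x_3, y_3) = (26, 15): x_4 = 2·26 + 3·1·15 = 97; y_4 = 2·15 + 1·26 = 56.
  From (x_4, y_4) = (97, 56): x_5 = 2·97 + 3·1·56 = 362; y_5 = 2·56 + 1·97 = 209.
Step 3: Verify x_5² - 3·y_5² = 131044 - 131043 = 1 (should be 1). ✓

(x_1, y_1) = (2, 1); (x_5, y_5) = (362, 209).


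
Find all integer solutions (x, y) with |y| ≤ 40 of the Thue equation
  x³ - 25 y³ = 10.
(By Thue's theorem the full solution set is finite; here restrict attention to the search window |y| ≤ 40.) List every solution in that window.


The equation is x³ - 25y³ = 10. For fixed y, x³ = 25·y³ + 10, so a solution requires the RHS to be a perfect cube.
Strategy: iterate y from -40 to 40, compute RHS = 25·y³ + 10, and check whether it is a (positive or negative) perfect cube.
Check small values of y:
  y = 0: RHS = 10 is not a perfect cube.
  y = 1: RHS = 35 is not a perfect cube.
  y = -1: RHS = -15 is not a perfect cube.
  y = 2: RHS = 210 is not a perfect cube.
  y = -2: RHS = -190 is not a perfect cube.
  y = 3: RHS = 685 is not a perfect cube.
  y = -3: RHS = -665 is not a perfect cube.
Continuing the search up to |y| = 40 finds no solutions either.
No (x, y) in the scanned range satisfies the equation.

No integer solutions with |y| ≤ 40.


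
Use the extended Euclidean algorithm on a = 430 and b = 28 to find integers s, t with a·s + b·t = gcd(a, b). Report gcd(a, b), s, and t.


Euclidean algorithm on (430, 28) — divide until remainder is 0:
  430 = 15 · 28 + 10
  28 = 2 · 10 + 8
  10 = 1 · 8 + 2
  8 = 4 · 2 + 0
gcd(430, 28) = 2.
Track Bezout coefficients alongside the remainders: start with r₀ = 430 = a·1 + b·0 (s = 1, t = 0) and r₁ = 28 = a·0 + b·1 (s = 0, t = 1); each new remainder r_{k+1} = r_{k-1} − q_k·r_k inherits s_{k+1} = s_{k-1} − q_k·s_k, t_{k+1} = t_{k-1} − q_k·t_k, so r_k = a·s_k + b·t_k at every step:
  q = 15: r = 10, s = 1 − 15·0 = 1, t = 0 − 15·1 = -15  (check: 430·1 + 28·(-15) = 10)
  q = 2: r = 8, s = 0 − 2·1 = -2, t = 1 − 2·(-15) = 31  (check: 430·(-2) + 28·31 = 8)
  q = 1: r = 2, s = 1 − 1·(-2) = 3, t = -15 − 1·31 = -46  (check: 430·3 + 28·(-46) = 2)
The row with r = 2 (the gcd) gives the Bezout coefficients s = 3, t = -46.
Result: 430 · (3) + 28 · (-46) = 2.

gcd(430, 28) = 2; s = 3, t = -46 (check: 430·3 + 28·(-46) = 2).


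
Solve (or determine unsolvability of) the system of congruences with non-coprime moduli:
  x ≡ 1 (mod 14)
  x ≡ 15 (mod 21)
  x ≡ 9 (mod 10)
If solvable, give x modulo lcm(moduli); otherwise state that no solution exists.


Moduli 14, 21, 10 are not pairwise coprime, so CRT works modulo lcm(m_i) when all pairwise compatibility conditions hold.
Pairwise compatibility: gcd(m_i, m_j) must divide a_i - a_j for every pair.
Merge one congruence at a time:
  Start: x ≡ 1 (mod 14).
  Combine with x ≡ 15 (mod 21): gcd(14, 21) = 7; 15 - 1 = 14, which IS divisible by 7, so compatible.
    Write x = 1 + 14·t and substitute into x ≡ 15 (mod 21): 14·t ≡ 15 − 1 = 14 (mod 21).
    Divide the congruence (and modulus) by g = 7: 2·t ≡ 2 (mod 3).
    The inverse of 2 mod 3 is 2 (since 2·2 = 4 = 1·3 + 1), so t ≡ 2·2 = 4 ≡ 1 (mod 3).
    Then x = 1 + 14·1 = 15, valid modulo lcm(14, 21) = 42: x ≡ 15 (mod 42).
  Combine with x ≡ 9 (mod 10): gcd(42, 10) = 2; 9 - 15 = -6, which IS divisible by 2, so compatible.
    Write x = 15 + 42·t and substitute into x ≡ 9 (mod 10): 42·t ≡ 9 − 15 = -6 (mod 10).
    Divide the congruence (and modulus) by g = 2: 21·t ≡ -3 (mod 5).
    Reduce coefficients mod 5: 1·t ≡ 2 (mod 5).
    So t ≡ 2 (mod 5).
    Then x = 15 + 42·2 = 99, valid modulo lcm(42, 10) = 210: x ≡ 99 (mod 210).
Verify: 99 mod 14 = 1, 99 mod 21 = 15, 99 mod 10 = 9.

x ≡ 99 (mod 210).
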